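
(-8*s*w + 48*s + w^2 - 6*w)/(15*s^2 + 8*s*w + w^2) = (-8*s*w + 48*s + w^2 - 6*w)/(15*s^2 + 8*s*w + w^2)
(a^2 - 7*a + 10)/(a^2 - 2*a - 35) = (-a^2 + 7*a - 10)/(-a^2 + 2*a + 35)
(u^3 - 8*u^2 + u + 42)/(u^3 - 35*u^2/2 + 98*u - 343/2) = 2*(u^2 - u - 6)/(2*u^2 - 21*u + 49)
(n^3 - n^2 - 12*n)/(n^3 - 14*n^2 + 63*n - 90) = n*(n^2 - n - 12)/(n^3 - 14*n^2 + 63*n - 90)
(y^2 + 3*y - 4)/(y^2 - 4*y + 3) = (y + 4)/(y - 3)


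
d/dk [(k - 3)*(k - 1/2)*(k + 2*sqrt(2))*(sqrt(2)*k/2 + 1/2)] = 2*sqrt(2)*k^3 - 21*sqrt(2)*k^2/4 + 15*k^2/2 - 35*k/2 + 7*sqrt(2)*k/2 - 7*sqrt(2)/2 + 15/4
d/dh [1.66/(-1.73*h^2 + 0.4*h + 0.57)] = (5.7436*h - 0.664)/(-1.73*h^2 + 0.4*h + 0.57)^2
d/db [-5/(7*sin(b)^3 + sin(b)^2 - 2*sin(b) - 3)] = 5*(21*sin(b)^2 + 2*sin(b) - 2)*cos(b)/(7*sin(b)^3 + sin(b)^2 - 2*sin(b) - 3)^2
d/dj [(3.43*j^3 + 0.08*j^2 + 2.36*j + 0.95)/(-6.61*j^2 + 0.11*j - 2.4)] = (-22.6723*j^4 + 0.7546*j^3 - 9.08760000000001*j^2 + 12.175*j - 5.7685)/(43.6921*j^4 - 1.4542*j^3 + 31.7401*j^2 - 0.528*j + 5.76)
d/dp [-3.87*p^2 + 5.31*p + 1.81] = 5.31 - 7.74*p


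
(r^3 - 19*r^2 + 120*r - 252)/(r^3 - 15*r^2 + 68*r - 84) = (r - 6)/(r - 2)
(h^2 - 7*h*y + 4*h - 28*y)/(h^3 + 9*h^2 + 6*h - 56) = (h - 7*y)/(h^2 + 5*h - 14)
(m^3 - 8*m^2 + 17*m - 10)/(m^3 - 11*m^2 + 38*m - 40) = (m - 1)/(m - 4)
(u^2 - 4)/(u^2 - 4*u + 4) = (u + 2)/(u - 2)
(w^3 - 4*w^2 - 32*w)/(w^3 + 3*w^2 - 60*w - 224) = w/(w + 7)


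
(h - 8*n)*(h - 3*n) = h^2 - 11*h*n + 24*n^2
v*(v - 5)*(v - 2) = v^3 - 7*v^2 + 10*v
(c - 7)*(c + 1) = c^2 - 6*c - 7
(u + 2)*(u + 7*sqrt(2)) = u^2 + 2*u + 7*sqrt(2)*u + 14*sqrt(2)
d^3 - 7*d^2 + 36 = (d - 6)*(d - 3)*(d + 2)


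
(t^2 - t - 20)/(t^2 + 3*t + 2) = (t^2 - t - 20)/(t^2 + 3*t + 2)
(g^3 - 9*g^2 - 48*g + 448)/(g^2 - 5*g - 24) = (g^2 - g - 56)/(g + 3)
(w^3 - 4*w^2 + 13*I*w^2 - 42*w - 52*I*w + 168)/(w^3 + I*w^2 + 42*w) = (w^2 + 2*w*(-2 + 3*I) - 24*I)/(w*(w - 6*I))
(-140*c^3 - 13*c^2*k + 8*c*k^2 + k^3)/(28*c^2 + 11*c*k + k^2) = (-20*c^2 + c*k + k^2)/(4*c + k)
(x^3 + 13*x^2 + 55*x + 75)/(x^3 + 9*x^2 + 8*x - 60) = (x^2 + 8*x + 15)/(x^2 + 4*x - 12)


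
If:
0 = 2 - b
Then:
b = 2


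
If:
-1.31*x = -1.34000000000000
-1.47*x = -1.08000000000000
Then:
No Solution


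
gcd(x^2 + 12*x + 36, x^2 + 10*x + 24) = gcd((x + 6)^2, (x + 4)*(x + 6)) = x + 6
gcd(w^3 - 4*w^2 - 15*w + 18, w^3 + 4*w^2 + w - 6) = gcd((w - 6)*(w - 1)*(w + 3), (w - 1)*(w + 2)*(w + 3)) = w^2 + 2*w - 3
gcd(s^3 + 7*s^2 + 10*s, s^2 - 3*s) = s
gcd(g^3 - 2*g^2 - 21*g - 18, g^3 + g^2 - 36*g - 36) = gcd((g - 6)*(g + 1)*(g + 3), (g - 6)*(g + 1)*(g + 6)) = g^2 - 5*g - 6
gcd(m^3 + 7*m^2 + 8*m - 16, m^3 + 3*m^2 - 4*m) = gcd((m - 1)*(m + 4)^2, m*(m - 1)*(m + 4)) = m^2 + 3*m - 4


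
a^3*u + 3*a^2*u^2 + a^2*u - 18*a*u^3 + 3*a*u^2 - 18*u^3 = (a - 3*u)*(a + 6*u)*(a*u + u)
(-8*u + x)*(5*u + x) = -40*u^2 - 3*u*x + x^2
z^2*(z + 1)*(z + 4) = z^4 + 5*z^3 + 4*z^2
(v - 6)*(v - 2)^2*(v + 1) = v^4 - 9*v^3 + 18*v^2 + 4*v - 24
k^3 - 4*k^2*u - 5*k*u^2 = k*(k - 5*u)*(k + u)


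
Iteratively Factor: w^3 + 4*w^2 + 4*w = (w)*(w^2 + 4*w + 4) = w*(w + 2)*(w + 2)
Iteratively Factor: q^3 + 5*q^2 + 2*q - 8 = (q + 4)*(q^2 + q - 2) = (q + 2)*(q + 4)*(q - 1)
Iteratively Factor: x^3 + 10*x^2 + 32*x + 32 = (x + 4)*(x^2 + 6*x + 8) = (x + 2)*(x + 4)*(x + 4)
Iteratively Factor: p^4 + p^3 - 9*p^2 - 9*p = (p)*(p^3 + p^2 - 9*p - 9) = p*(p + 3)*(p^2 - 2*p - 3) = p*(p + 1)*(p + 3)*(p - 3)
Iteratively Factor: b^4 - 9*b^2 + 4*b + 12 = (b + 3)*(b^3 - 3*b^2 + 4) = (b - 2)*(b + 3)*(b^2 - b - 2) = (b - 2)*(b + 1)*(b + 3)*(b - 2)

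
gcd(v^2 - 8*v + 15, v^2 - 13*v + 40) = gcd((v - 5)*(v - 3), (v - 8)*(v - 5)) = v - 5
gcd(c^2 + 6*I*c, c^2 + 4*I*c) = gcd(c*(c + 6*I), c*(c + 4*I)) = c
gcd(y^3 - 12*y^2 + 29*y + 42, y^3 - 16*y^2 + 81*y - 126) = y^2 - 13*y + 42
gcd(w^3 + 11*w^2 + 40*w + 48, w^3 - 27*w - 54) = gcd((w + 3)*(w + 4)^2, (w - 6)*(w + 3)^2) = w + 3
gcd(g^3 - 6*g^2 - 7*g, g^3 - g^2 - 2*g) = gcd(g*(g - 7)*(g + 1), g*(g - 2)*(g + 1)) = g^2 + g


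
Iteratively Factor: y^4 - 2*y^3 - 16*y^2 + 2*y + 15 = (y - 5)*(y^3 + 3*y^2 - y - 3) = (y - 5)*(y + 3)*(y^2 - 1) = (y - 5)*(y + 1)*(y + 3)*(y - 1)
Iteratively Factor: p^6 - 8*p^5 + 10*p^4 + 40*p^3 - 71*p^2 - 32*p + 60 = (p - 1)*(p^5 - 7*p^4 + 3*p^3 + 43*p^2 - 28*p - 60) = (p - 3)*(p - 1)*(p^4 - 4*p^3 - 9*p^2 + 16*p + 20) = (p - 5)*(p - 3)*(p - 1)*(p^3 + p^2 - 4*p - 4) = (p - 5)*(p - 3)*(p - 1)*(p + 2)*(p^2 - p - 2) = (p - 5)*(p - 3)*(p - 2)*(p - 1)*(p + 2)*(p + 1)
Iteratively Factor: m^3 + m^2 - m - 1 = (m + 1)*(m^2 - 1) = (m - 1)*(m + 1)*(m + 1)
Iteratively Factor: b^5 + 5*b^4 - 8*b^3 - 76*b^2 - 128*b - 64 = (b + 1)*(b^4 + 4*b^3 - 12*b^2 - 64*b - 64) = (b + 1)*(b + 2)*(b^3 + 2*b^2 - 16*b - 32) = (b + 1)*(b + 2)*(b + 4)*(b^2 - 2*b - 8) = (b - 4)*(b + 1)*(b + 2)*(b + 4)*(b + 2)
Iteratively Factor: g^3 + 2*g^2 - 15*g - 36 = (g + 3)*(g^2 - g - 12) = (g + 3)^2*(g - 4)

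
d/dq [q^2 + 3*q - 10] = 2*q + 3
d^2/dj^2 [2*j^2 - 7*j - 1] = 4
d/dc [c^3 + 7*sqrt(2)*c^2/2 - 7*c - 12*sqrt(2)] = 3*c^2 + 7*sqrt(2)*c - 7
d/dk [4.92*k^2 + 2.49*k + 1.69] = 9.84*k + 2.49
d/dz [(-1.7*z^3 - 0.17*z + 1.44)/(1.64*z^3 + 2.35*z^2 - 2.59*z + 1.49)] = (-3.995*z^4 + 9.3636*z^3 - 14.2843*z^2 - 6.768*z + 3.4763)/(2.6896*z^6 + 7.708*z^5 - 2.9727*z^4 - 7.2858*z^3 + 13.7111*z^2 - 7.7182*z + 2.2201)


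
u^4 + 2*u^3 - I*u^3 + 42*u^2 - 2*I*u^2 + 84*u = u*(u + 2)*(u - 7*I)*(u + 6*I)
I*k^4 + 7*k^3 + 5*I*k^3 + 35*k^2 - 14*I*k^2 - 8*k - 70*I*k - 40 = (k + 5)*(k - 4*I)*(k - 2*I)*(I*k + 1)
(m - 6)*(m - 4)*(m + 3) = m^3 - 7*m^2 - 6*m + 72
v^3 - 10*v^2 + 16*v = v*(v - 8)*(v - 2)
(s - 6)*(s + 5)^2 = s^3 + 4*s^2 - 35*s - 150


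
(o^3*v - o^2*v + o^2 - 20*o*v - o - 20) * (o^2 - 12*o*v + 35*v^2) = o^5*v - 12*o^4*v^2 - o^4*v + o^4 + 35*o^3*v^3 + 12*o^3*v^2 - 32*o^3*v - o^3 - 35*o^2*v^3 + 275*o^2*v^2 + 12*o^2*v - 20*o^2 - 700*o*v^3 - 35*o*v^2 + 240*o*v - 700*v^2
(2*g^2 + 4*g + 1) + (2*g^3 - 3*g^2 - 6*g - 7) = 2*g^3 - g^2 - 2*g - 6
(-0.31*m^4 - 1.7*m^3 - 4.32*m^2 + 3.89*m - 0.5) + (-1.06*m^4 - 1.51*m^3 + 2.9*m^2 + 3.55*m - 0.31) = -1.37*m^4 - 3.21*m^3 - 1.42*m^2 + 7.44*m - 0.81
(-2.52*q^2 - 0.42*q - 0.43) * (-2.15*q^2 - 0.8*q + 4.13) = 5.418*q^4 + 2.919*q^3 - 9.1471*q^2 - 1.3906*q - 1.7759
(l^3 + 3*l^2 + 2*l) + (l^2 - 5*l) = l^3 + 4*l^2 - 3*l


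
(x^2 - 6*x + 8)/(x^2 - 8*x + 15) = (x^2 - 6*x + 8)/(x^2 - 8*x + 15)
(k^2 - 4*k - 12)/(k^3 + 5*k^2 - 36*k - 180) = (k + 2)/(k^2 + 11*k + 30)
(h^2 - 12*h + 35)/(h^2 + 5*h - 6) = (h^2 - 12*h + 35)/(h^2 + 5*h - 6)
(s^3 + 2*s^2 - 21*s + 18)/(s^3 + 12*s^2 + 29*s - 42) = (s - 3)/(s + 7)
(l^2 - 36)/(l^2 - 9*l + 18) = (l + 6)/(l - 3)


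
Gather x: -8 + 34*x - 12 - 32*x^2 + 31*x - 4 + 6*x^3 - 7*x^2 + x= 6*x^3 - 39*x^2 + 66*x - 24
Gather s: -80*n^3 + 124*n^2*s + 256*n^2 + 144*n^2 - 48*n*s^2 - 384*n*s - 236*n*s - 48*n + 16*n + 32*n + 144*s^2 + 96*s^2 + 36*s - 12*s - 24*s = -80*n^3 + 400*n^2 + s^2*(240 - 48*n) + s*(124*n^2 - 620*n)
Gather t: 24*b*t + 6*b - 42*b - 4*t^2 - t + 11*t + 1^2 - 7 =-36*b - 4*t^2 + t*(24*b + 10) - 6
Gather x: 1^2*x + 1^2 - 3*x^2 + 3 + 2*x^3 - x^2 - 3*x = 2*x^3 - 4*x^2 - 2*x + 4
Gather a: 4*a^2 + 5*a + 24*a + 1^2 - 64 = 4*a^2 + 29*a - 63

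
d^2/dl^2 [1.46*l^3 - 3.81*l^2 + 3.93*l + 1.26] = 8.76*l - 7.62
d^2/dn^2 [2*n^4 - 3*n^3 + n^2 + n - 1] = 24*n^2 - 18*n + 2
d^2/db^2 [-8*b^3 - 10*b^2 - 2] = -48*b - 20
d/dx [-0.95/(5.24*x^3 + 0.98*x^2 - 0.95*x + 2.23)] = (14.934*x^2 + 1.862*x - 0.9025)/(5.24*x^3 + 0.98*x^2 - 0.95*x + 2.23)^2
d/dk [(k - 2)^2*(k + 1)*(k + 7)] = 4*k^3 + 12*k^2 - 42*k + 4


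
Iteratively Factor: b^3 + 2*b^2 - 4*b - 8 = (b + 2)*(b^2 - 4) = (b - 2)*(b + 2)*(b + 2)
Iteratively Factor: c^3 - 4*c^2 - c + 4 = (c - 4)*(c^2 - 1) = (c - 4)*(c + 1)*(c - 1)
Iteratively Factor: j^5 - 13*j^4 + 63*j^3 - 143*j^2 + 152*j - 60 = (j - 1)*(j^4 - 12*j^3 + 51*j^2 - 92*j + 60) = (j - 2)*(j - 1)*(j^3 - 10*j^2 + 31*j - 30) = (j - 5)*(j - 2)*(j - 1)*(j^2 - 5*j + 6) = (j - 5)*(j - 3)*(j - 2)*(j - 1)*(j - 2)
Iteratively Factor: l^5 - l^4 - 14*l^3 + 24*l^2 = (l - 2)*(l^4 + l^3 - 12*l^2) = (l - 3)*(l - 2)*(l^3 + 4*l^2) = (l - 3)*(l - 2)*(l + 4)*(l^2) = l*(l - 3)*(l - 2)*(l + 4)*(l)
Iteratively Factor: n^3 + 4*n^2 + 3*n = (n + 3)*(n^2 + n) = (n + 1)*(n + 3)*(n)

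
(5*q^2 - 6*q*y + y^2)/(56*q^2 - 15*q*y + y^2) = (5*q^2 - 6*q*y + y^2)/(56*q^2 - 15*q*y + y^2)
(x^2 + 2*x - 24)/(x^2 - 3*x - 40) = (-x^2 - 2*x + 24)/(-x^2 + 3*x + 40)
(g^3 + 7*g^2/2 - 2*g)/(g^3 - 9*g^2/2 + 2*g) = (g + 4)/(g - 4)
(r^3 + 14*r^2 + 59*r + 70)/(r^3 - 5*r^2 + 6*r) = (r^3 + 14*r^2 + 59*r + 70)/(r*(r^2 - 5*r + 6))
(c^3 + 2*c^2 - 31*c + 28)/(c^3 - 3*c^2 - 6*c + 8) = (c + 7)/(c + 2)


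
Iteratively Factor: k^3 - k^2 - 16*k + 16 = (k - 4)*(k^2 + 3*k - 4) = (k - 4)*(k - 1)*(k + 4)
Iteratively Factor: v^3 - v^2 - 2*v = (v + 1)*(v^2 - 2*v) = v*(v + 1)*(v - 2)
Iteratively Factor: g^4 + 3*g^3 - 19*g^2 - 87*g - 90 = (g + 3)*(g^3 - 19*g - 30) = (g + 2)*(g + 3)*(g^2 - 2*g - 15) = (g + 2)*(g + 3)^2*(g - 5)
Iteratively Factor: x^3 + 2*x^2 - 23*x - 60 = (x + 3)*(x^2 - x - 20) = (x + 3)*(x + 4)*(x - 5)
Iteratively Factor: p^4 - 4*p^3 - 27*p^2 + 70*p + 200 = (p - 5)*(p^3 + p^2 - 22*p - 40) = (p - 5)^2*(p^2 + 6*p + 8) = (p - 5)^2*(p + 2)*(p + 4)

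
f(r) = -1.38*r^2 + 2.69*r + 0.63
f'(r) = 2.69 - 2.76*r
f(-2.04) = -10.60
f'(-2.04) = 8.32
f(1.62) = 1.37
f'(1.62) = -1.78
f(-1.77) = -8.45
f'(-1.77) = 7.58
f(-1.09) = -3.94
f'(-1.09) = 5.70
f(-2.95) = -19.31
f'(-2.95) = 10.83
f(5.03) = -20.75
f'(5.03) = -11.19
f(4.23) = -12.68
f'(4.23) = -8.98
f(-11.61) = -216.61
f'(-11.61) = 34.73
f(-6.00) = -65.19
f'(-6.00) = 19.25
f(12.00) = -165.81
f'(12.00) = -30.43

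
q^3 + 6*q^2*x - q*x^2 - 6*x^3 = (q - x)*(q + x)*(q + 6*x)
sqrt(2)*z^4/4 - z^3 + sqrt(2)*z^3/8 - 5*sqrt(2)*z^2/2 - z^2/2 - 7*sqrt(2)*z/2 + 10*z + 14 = (z/2 + 1)*(z - 7/2)*(z - 2*sqrt(2))*(sqrt(2)*z/2 + sqrt(2))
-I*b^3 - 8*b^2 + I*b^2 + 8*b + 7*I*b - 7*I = (b - 7*I)*(b - I)*(-I*b + I)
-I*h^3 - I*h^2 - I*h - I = (h + 1)*(h - I)*(-I*h + 1)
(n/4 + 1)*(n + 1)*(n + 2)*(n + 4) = n^4/4 + 11*n^3/4 + 21*n^2/2 + 16*n + 8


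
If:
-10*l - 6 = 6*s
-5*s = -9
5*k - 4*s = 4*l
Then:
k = 12/125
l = -42/25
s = 9/5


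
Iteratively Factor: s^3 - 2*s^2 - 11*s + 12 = (s - 1)*(s^2 - s - 12) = (s - 1)*(s + 3)*(s - 4)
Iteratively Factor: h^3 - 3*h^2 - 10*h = (h + 2)*(h^2 - 5*h) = (h - 5)*(h + 2)*(h)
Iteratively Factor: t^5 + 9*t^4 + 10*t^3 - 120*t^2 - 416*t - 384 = (t - 4)*(t^4 + 13*t^3 + 62*t^2 + 128*t + 96) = (t - 4)*(t + 2)*(t^3 + 11*t^2 + 40*t + 48) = (t - 4)*(t + 2)*(t + 4)*(t^2 + 7*t + 12) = (t - 4)*(t + 2)*(t + 4)^2*(t + 3)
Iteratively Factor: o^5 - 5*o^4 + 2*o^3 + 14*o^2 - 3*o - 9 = (o - 3)*(o^4 - 2*o^3 - 4*o^2 + 2*o + 3) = (o - 3)^2*(o^3 + o^2 - o - 1) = (o - 3)^2*(o + 1)*(o^2 - 1) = (o - 3)^2*(o + 1)^2*(o - 1)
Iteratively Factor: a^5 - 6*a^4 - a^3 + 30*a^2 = (a - 5)*(a^4 - a^3 - 6*a^2) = a*(a - 5)*(a^3 - a^2 - 6*a) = a*(a - 5)*(a - 3)*(a^2 + 2*a) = a^2*(a - 5)*(a - 3)*(a + 2)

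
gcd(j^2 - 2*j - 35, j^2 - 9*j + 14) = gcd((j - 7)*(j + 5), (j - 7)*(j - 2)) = j - 7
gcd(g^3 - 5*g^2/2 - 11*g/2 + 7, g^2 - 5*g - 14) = g + 2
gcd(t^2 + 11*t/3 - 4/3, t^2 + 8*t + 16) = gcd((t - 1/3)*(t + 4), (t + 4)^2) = t + 4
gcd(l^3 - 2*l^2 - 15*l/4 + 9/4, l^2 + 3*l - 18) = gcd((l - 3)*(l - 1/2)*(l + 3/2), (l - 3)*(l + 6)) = l - 3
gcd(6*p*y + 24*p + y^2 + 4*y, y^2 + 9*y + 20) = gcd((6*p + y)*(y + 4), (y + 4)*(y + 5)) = y + 4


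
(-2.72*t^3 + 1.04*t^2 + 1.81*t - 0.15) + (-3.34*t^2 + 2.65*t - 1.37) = -2.72*t^3 - 2.3*t^2 + 4.46*t - 1.52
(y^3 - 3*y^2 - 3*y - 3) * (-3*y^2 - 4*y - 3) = -3*y^5 + 5*y^4 + 18*y^3 + 30*y^2 + 21*y + 9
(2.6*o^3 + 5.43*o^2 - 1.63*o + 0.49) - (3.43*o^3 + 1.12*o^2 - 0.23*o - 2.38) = -0.83*o^3 + 4.31*o^2 - 1.4*o + 2.87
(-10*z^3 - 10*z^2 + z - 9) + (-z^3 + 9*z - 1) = -11*z^3 - 10*z^2 + 10*z - 10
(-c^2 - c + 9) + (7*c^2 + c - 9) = 6*c^2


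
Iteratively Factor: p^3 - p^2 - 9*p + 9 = (p - 1)*(p^2 - 9) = (p - 1)*(p + 3)*(p - 3)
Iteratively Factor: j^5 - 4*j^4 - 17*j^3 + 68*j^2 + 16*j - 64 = (j - 1)*(j^4 - 3*j^3 - 20*j^2 + 48*j + 64) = (j - 1)*(j + 1)*(j^3 - 4*j^2 - 16*j + 64) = (j - 4)*(j - 1)*(j + 1)*(j^2 - 16) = (j - 4)^2*(j - 1)*(j + 1)*(j + 4)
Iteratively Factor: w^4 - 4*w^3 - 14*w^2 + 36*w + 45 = (w + 3)*(w^3 - 7*w^2 + 7*w + 15) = (w + 1)*(w + 3)*(w^2 - 8*w + 15) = (w - 3)*(w + 1)*(w + 3)*(w - 5)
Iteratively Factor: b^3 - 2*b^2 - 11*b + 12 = (b - 4)*(b^2 + 2*b - 3) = (b - 4)*(b - 1)*(b + 3)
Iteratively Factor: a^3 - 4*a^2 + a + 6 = (a + 1)*(a^2 - 5*a + 6) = (a - 3)*(a + 1)*(a - 2)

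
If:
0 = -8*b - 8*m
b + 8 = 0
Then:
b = -8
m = 8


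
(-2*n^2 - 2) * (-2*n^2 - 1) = 4*n^4 + 6*n^2 + 2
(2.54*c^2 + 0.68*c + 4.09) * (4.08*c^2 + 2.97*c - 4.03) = 10.3632*c^4 + 10.3182*c^3 + 8.4706*c^2 + 9.4069*c - 16.4827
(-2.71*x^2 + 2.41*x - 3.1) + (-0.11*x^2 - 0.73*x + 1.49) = -2.82*x^2 + 1.68*x - 1.61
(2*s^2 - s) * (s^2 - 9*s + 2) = 2*s^4 - 19*s^3 + 13*s^2 - 2*s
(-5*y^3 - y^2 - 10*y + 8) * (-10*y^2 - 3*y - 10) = 50*y^5 + 25*y^4 + 153*y^3 - 40*y^2 + 76*y - 80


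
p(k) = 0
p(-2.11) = 0.00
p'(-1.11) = 0.00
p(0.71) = 0.00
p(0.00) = 0.00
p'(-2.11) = 0.00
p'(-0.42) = 0.00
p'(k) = 0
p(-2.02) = 0.00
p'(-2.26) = 0.00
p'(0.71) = 0.00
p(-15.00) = 0.00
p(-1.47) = 0.00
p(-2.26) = 0.00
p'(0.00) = 0.00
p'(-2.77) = 0.00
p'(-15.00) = 0.00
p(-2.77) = 0.00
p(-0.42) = 0.00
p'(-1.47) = 0.00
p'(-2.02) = 0.00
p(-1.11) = 0.00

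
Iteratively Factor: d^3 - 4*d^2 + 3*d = (d - 3)*(d^2 - d) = (d - 3)*(d - 1)*(d)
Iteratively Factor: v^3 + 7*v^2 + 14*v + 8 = (v + 2)*(v^2 + 5*v + 4) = (v + 1)*(v + 2)*(v + 4)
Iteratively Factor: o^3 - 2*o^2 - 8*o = (o)*(o^2 - 2*o - 8) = o*(o - 4)*(o + 2)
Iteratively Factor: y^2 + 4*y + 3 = (y + 1)*(y + 3)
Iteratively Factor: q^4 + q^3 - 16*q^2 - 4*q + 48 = (q - 2)*(q^3 + 3*q^2 - 10*q - 24) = (q - 2)*(q + 4)*(q^2 - q - 6) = (q - 2)*(q + 2)*(q + 4)*(q - 3)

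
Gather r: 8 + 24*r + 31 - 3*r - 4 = 21*r + 35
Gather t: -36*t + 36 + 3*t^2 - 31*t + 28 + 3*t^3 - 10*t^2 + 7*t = 3*t^3 - 7*t^2 - 60*t + 64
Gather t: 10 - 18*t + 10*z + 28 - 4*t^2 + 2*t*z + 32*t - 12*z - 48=-4*t^2 + t*(2*z + 14) - 2*z - 10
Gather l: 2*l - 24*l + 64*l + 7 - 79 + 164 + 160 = 42*l + 252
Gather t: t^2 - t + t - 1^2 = t^2 - 1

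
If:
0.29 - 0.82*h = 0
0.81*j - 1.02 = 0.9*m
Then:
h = 0.35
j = 1.11111111111111*m + 1.25925925925926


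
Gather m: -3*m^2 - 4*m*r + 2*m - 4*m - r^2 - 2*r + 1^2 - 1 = -3*m^2 + m*(-4*r - 2) - r^2 - 2*r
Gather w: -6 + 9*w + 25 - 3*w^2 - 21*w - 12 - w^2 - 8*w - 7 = -4*w^2 - 20*w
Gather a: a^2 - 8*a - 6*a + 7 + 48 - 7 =a^2 - 14*a + 48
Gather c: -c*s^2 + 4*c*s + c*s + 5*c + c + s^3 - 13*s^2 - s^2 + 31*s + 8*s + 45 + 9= c*(-s^2 + 5*s + 6) + s^3 - 14*s^2 + 39*s + 54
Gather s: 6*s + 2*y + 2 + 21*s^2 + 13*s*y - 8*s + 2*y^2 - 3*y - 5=21*s^2 + s*(13*y - 2) + 2*y^2 - y - 3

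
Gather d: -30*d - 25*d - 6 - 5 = -55*d - 11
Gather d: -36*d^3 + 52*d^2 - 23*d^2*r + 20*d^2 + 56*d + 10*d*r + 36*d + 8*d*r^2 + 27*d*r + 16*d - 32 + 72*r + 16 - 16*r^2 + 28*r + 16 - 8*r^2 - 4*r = -36*d^3 + d^2*(72 - 23*r) + d*(8*r^2 + 37*r + 108) - 24*r^2 + 96*r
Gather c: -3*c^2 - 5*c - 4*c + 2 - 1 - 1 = -3*c^2 - 9*c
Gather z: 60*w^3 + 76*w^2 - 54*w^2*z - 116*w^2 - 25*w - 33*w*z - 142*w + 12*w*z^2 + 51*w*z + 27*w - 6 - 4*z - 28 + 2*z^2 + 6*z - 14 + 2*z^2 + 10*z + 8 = 60*w^3 - 40*w^2 - 140*w + z^2*(12*w + 4) + z*(-54*w^2 + 18*w + 12) - 40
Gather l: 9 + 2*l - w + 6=2*l - w + 15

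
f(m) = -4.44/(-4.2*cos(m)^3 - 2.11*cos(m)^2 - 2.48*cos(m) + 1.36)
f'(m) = -4.44*(-12.6*sin(m)*cos(m)^2 - 4.22*sin(m)*cos(m) - 2.48*sin(m))/(-4.2*cos(m)^3 - 2.11*cos(m)^2 - 2.48*cos(m) + 1.36)^2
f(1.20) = 285.95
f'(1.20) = 97209.12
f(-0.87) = 1.98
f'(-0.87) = -7.04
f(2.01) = -1.88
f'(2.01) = 2.15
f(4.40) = -2.17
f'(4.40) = -2.40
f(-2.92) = -0.78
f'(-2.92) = -0.31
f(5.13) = 16.26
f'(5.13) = -340.82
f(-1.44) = -4.48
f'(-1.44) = -14.53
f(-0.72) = 1.28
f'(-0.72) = -3.09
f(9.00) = -0.88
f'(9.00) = 0.65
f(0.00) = 0.60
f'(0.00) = 0.00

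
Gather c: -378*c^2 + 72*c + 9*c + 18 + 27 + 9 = -378*c^2 + 81*c + 54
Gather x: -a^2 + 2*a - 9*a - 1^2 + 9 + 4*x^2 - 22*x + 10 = -a^2 - 7*a + 4*x^2 - 22*x + 18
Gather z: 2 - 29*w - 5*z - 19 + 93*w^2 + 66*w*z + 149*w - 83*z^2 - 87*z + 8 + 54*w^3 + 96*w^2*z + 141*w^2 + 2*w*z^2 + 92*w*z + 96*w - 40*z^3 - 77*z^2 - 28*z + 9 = 54*w^3 + 234*w^2 + 216*w - 40*z^3 + z^2*(2*w - 160) + z*(96*w^2 + 158*w - 120)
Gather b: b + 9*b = 10*b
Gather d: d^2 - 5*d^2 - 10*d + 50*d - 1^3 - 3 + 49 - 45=-4*d^2 + 40*d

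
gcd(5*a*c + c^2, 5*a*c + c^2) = 5*a*c + c^2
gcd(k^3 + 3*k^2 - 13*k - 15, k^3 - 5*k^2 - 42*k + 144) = k - 3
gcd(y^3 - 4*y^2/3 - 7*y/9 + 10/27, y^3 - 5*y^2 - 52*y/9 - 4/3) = y + 2/3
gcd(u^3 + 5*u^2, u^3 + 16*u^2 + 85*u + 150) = u + 5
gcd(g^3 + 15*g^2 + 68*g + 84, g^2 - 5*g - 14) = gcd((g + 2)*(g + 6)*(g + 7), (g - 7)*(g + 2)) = g + 2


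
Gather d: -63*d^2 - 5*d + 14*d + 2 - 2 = -63*d^2 + 9*d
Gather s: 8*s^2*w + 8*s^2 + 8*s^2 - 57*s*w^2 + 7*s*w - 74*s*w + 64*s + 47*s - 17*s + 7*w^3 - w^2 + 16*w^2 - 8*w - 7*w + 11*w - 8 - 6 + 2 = s^2*(8*w + 16) + s*(-57*w^2 - 67*w + 94) + 7*w^3 + 15*w^2 - 4*w - 12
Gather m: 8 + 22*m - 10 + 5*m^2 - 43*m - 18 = 5*m^2 - 21*m - 20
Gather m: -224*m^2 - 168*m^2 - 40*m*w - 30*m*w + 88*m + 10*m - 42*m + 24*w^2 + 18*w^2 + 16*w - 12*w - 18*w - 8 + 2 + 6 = -392*m^2 + m*(56 - 70*w) + 42*w^2 - 14*w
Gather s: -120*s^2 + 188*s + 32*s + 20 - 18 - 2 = -120*s^2 + 220*s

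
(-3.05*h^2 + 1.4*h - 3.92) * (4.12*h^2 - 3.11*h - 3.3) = -12.566*h^4 + 15.2535*h^3 - 10.4394*h^2 + 7.5712*h + 12.936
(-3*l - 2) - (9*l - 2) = -12*l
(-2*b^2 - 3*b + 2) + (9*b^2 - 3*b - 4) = 7*b^2 - 6*b - 2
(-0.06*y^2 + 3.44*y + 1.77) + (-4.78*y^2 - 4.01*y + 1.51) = -4.84*y^2 - 0.57*y + 3.28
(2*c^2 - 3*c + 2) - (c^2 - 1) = c^2 - 3*c + 3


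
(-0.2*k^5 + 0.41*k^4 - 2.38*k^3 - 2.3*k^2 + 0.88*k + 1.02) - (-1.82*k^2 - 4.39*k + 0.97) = -0.2*k^5 + 0.41*k^4 - 2.38*k^3 - 0.48*k^2 + 5.27*k + 0.05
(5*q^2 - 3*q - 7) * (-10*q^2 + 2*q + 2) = -50*q^4 + 40*q^3 + 74*q^2 - 20*q - 14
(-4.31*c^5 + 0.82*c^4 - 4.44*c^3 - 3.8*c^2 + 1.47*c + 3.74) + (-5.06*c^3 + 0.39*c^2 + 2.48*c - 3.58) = -4.31*c^5 + 0.82*c^4 - 9.5*c^3 - 3.41*c^2 + 3.95*c + 0.16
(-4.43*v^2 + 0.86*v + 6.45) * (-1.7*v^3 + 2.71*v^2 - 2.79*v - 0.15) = 7.531*v^5 - 13.4673*v^4 + 3.7253*v^3 + 15.7446*v^2 - 18.1245*v - 0.9675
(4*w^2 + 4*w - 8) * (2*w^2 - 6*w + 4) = 8*w^4 - 16*w^3 - 24*w^2 + 64*w - 32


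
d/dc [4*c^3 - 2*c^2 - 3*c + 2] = 12*c^2 - 4*c - 3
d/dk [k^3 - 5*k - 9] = 3*k^2 - 5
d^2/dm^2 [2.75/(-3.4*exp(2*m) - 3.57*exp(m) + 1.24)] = (-2.75*(6.8*exp(m) + 3.57)*(13.6*exp(m) + 7.14)*exp(m) + (37.4*exp(m) + 9.8175)*(3.4*exp(2*m) + 3.57*exp(m) - 1.24))*exp(m)/(3.4*exp(2*m) + 3.57*exp(m) - 1.24)^3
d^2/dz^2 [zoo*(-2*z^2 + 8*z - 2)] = zoo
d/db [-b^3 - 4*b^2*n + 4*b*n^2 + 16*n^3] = -3*b^2 - 8*b*n + 4*n^2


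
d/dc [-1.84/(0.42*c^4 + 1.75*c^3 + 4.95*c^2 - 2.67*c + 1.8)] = (3.0912*c^3 + 9.66*c^2 + 18.216*c - 4.9128)/(0.42*c^4 + 1.75*c^3 + 4.95*c^2 - 2.67*c + 1.8)^2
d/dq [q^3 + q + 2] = 3*q^2 + 1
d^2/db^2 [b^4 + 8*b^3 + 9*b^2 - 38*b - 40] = 12*b^2 + 48*b + 18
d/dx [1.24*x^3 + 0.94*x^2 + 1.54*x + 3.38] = 3.72*x^2 + 1.88*x + 1.54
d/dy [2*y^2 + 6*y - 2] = 4*y + 6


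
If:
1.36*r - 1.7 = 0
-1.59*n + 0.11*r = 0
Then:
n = 0.09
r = 1.25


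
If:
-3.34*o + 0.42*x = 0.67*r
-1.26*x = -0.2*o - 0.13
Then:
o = 6.3*x - 0.65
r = 3.24029850746269 - 30.7791044776119*x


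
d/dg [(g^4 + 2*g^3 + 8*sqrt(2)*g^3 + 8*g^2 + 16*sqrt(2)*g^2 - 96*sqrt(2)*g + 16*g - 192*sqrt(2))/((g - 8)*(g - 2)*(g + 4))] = (g^6 - 12*g^5 - 92*g^4 - 64*sqrt(2)*g^4 - 192*sqrt(2)*g^3 + 128*g^3 + 288*g^2 + 1152*sqrt(2)*g^2 - 256*sqrt(2)*g + 1024*g - 10752*sqrt(2) + 1024)/(g^6 - 12*g^5 - 12*g^4 + 416*g^3 - 192*g^2 - 3072*g + 4096)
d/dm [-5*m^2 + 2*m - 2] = 2 - 10*m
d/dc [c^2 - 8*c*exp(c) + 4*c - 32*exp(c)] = -8*c*exp(c) + 2*c - 40*exp(c) + 4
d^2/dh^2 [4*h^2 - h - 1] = 8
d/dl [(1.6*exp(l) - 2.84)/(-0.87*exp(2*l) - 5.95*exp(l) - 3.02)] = (1.392*exp(2*l) - 4.9416*exp(l) - 21.73)*exp(l)/(0.7569*exp(4*l) + 10.353*exp(3*l) + 40.6573*exp(2*l) + 35.938*exp(l) + 9.1204)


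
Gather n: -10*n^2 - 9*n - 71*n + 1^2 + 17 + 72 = -10*n^2 - 80*n + 90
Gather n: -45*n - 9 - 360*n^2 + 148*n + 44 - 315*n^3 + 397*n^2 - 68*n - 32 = -315*n^3 + 37*n^2 + 35*n + 3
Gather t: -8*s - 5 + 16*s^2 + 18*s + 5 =16*s^2 + 10*s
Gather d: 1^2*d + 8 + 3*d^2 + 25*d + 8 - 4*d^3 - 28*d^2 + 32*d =-4*d^3 - 25*d^2 + 58*d + 16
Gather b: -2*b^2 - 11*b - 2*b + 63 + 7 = -2*b^2 - 13*b + 70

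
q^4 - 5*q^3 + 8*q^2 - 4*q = q*(q - 2)^2*(q - 1)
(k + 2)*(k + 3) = k^2 + 5*k + 6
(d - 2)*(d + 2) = d^2 - 4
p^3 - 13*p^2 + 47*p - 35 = (p - 7)*(p - 5)*(p - 1)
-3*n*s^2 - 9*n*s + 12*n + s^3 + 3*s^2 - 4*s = (-3*n + s)*(s - 1)*(s + 4)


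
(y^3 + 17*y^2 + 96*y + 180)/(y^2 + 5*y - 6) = (y^2 + 11*y + 30)/(y - 1)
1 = 1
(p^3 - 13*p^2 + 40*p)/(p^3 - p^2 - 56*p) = (p - 5)/(p + 7)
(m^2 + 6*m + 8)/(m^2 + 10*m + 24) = (m + 2)/(m + 6)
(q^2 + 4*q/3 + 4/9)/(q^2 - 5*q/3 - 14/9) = (3*q + 2)/(3*q - 7)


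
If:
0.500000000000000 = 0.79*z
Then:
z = 0.63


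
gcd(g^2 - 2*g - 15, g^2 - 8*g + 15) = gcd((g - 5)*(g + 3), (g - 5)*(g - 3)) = g - 5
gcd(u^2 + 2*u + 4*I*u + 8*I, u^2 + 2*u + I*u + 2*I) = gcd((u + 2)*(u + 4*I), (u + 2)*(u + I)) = u + 2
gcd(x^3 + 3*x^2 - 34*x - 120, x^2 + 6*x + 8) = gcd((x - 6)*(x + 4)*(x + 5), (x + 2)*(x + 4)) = x + 4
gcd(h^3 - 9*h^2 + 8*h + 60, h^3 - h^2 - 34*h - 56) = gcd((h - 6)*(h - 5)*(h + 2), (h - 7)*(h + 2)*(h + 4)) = h + 2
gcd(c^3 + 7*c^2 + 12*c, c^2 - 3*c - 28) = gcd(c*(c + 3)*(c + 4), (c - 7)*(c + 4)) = c + 4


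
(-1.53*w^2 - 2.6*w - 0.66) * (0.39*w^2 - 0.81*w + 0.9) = -0.5967*w^4 + 0.2253*w^3 + 0.4716*w^2 - 1.8054*w - 0.594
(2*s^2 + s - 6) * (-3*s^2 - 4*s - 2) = -6*s^4 - 11*s^3 + 10*s^2 + 22*s + 12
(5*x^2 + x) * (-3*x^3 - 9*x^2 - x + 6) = -15*x^5 - 48*x^4 - 14*x^3 + 29*x^2 + 6*x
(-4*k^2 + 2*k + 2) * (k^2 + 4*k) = -4*k^4 - 14*k^3 + 10*k^2 + 8*k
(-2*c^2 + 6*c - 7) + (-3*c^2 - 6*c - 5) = -5*c^2 - 12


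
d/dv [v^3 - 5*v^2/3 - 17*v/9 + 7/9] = 3*v^2 - 10*v/3 - 17/9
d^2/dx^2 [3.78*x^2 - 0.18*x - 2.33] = 7.56000000000000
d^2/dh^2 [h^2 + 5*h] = 2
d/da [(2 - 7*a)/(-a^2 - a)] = (-7*a^2 + 4*a + 2)/(a^2*(a^2 + 2*a + 1))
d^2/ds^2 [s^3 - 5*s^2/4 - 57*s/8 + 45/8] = 6*s - 5/2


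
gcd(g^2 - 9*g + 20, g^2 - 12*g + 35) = g - 5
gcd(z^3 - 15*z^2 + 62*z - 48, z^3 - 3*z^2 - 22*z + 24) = z^2 - 7*z + 6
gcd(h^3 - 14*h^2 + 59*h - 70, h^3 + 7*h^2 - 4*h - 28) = h - 2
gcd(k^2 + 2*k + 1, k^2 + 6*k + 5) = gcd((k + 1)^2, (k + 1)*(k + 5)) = k + 1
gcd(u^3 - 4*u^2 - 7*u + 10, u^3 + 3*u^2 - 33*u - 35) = u - 5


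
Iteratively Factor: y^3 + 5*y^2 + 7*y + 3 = (y + 3)*(y^2 + 2*y + 1) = (y + 1)*(y + 3)*(y + 1)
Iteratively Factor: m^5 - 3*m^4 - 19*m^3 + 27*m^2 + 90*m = (m + 3)*(m^4 - 6*m^3 - m^2 + 30*m) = (m + 2)*(m + 3)*(m^3 - 8*m^2 + 15*m) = (m - 5)*(m + 2)*(m + 3)*(m^2 - 3*m) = m*(m - 5)*(m + 2)*(m + 3)*(m - 3)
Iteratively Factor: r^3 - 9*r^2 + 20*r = (r)*(r^2 - 9*r + 20) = r*(r - 4)*(r - 5)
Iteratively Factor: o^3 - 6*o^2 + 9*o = (o)*(o^2 - 6*o + 9) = o*(o - 3)*(o - 3)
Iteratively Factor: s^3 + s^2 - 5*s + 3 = (s + 3)*(s^2 - 2*s + 1) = (s - 1)*(s + 3)*(s - 1)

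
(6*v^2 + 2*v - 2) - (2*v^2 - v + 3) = 4*v^2 + 3*v - 5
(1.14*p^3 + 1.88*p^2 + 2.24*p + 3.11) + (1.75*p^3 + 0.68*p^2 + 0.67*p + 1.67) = 2.89*p^3 + 2.56*p^2 + 2.91*p + 4.78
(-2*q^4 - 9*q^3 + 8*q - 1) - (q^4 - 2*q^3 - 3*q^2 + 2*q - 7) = -3*q^4 - 7*q^3 + 3*q^2 + 6*q + 6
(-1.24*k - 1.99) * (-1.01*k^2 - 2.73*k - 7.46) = 1.2524*k^3 + 5.3951*k^2 + 14.6831*k + 14.8454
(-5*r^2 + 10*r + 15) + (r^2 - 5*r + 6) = -4*r^2 + 5*r + 21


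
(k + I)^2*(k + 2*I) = k^3 + 4*I*k^2 - 5*k - 2*I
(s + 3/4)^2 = s^2 + 3*s/2 + 9/16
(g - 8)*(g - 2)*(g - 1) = g^3 - 11*g^2 + 26*g - 16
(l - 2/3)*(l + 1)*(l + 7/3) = l^3 + 8*l^2/3 + l/9 - 14/9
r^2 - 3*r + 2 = (r - 2)*(r - 1)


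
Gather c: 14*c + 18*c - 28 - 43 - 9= 32*c - 80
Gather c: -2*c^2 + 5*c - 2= -2*c^2 + 5*c - 2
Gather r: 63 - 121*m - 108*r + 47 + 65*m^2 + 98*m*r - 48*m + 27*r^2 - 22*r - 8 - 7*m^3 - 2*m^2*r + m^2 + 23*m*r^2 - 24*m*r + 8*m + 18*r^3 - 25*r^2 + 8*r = -7*m^3 + 66*m^2 - 161*m + 18*r^3 + r^2*(23*m + 2) + r*(-2*m^2 + 74*m - 122) + 102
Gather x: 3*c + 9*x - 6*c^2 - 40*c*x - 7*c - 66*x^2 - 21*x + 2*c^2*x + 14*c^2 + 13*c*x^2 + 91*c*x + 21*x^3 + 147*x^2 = 8*c^2 - 4*c + 21*x^3 + x^2*(13*c + 81) + x*(2*c^2 + 51*c - 12)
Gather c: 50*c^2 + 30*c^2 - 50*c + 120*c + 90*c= 80*c^2 + 160*c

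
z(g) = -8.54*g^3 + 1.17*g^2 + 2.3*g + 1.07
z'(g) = -25.62*g^2 + 2.34*g + 2.3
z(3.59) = -370.73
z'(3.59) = -319.49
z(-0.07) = 0.92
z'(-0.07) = 2.01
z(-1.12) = 11.96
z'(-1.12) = -32.46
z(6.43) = -2206.11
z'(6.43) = -1041.91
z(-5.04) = 1112.52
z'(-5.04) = -660.28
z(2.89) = -188.65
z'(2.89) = -204.92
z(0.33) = 1.65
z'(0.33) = 0.28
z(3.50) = -342.70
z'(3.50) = -303.36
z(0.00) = 1.07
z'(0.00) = 2.30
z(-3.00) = 235.28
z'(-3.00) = -235.30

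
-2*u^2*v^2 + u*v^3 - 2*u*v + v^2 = v*(-2*u + v)*(u*v + 1)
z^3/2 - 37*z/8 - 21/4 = (z/2 + 1)*(z - 7/2)*(z + 3/2)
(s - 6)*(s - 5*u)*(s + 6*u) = s^3 + s^2*u - 6*s^2 - 30*s*u^2 - 6*s*u + 180*u^2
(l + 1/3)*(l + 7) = l^2 + 22*l/3 + 7/3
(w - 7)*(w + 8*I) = w^2 - 7*w + 8*I*w - 56*I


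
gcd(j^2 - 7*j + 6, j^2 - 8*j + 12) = j - 6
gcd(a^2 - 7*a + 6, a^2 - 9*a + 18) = a - 6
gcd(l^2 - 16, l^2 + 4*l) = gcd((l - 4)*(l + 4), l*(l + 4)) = l + 4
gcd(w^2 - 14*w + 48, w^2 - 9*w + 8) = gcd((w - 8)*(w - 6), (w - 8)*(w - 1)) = w - 8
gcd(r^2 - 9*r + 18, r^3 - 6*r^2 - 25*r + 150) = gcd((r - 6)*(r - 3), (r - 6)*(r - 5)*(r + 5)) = r - 6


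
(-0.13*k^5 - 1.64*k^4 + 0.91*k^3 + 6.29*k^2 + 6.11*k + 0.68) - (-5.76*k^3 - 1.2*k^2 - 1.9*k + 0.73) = -0.13*k^5 - 1.64*k^4 + 6.67*k^3 + 7.49*k^2 + 8.01*k - 0.0499999999999999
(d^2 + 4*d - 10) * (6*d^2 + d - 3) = 6*d^4 + 25*d^3 - 59*d^2 - 22*d + 30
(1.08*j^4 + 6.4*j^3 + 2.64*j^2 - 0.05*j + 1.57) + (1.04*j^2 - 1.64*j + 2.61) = 1.08*j^4 + 6.4*j^3 + 3.68*j^2 - 1.69*j + 4.18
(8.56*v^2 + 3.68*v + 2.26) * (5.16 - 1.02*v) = -8.7312*v^3 + 40.416*v^2 + 16.6836*v + 11.6616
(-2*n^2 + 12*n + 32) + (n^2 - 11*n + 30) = -n^2 + n + 62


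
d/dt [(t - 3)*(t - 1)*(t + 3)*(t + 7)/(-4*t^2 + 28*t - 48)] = (-2*t^3 + 3*t^2 + 72*t + 23)/(4*(t^2 - 8*t + 16))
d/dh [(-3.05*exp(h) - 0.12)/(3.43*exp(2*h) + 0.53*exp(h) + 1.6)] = (10.4615*exp(2*h) + 0.8232*exp(h) - 4.8164)*exp(h)/(11.7649*exp(4*h) + 3.6358*exp(3*h) + 11.2569*exp(2*h) + 1.696*exp(h) + 2.56)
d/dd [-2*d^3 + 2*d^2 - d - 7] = -6*d^2 + 4*d - 1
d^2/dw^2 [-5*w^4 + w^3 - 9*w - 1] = 6*w*(1 - 10*w)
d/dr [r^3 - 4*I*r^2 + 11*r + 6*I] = 3*r^2 - 8*I*r + 11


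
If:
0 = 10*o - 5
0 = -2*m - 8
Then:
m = -4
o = 1/2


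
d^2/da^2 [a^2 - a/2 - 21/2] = 2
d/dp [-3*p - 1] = -3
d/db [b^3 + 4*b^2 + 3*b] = 3*b^2 + 8*b + 3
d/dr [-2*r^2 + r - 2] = 1 - 4*r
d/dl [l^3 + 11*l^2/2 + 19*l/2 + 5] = 3*l^2 + 11*l + 19/2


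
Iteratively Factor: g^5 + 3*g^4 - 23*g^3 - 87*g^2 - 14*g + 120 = (g + 3)*(g^4 - 23*g^2 - 18*g + 40) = (g + 3)*(g + 4)*(g^3 - 4*g^2 - 7*g + 10) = (g - 1)*(g + 3)*(g + 4)*(g^2 - 3*g - 10) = (g - 1)*(g + 2)*(g + 3)*(g + 4)*(g - 5)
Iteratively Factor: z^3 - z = (z + 1)*(z^2 - z) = z*(z + 1)*(z - 1)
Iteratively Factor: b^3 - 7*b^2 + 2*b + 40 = (b + 2)*(b^2 - 9*b + 20) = (b - 5)*(b + 2)*(b - 4)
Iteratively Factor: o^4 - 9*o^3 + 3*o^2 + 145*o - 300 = (o - 5)*(o^3 - 4*o^2 - 17*o + 60) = (o - 5)*(o + 4)*(o^2 - 8*o + 15) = (o - 5)*(o - 3)*(o + 4)*(o - 5)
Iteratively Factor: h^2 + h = (h)*(h + 1)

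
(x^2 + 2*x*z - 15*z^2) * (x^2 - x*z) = x^4 + x^3*z - 17*x^2*z^2 + 15*x*z^3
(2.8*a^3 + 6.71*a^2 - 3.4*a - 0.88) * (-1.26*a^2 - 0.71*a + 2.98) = -3.528*a^5 - 10.4426*a^4 + 7.8639*a^3 + 23.5186*a^2 - 9.5072*a - 2.6224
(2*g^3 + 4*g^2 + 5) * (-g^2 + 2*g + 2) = -2*g^5 + 12*g^3 + 3*g^2 + 10*g + 10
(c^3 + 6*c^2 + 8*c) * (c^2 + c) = c^5 + 7*c^4 + 14*c^3 + 8*c^2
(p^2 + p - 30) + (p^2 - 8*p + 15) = 2*p^2 - 7*p - 15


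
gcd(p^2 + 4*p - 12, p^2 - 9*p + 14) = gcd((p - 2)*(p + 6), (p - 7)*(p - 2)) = p - 2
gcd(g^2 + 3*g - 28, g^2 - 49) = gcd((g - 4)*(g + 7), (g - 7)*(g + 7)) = g + 7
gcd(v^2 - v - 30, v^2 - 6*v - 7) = 1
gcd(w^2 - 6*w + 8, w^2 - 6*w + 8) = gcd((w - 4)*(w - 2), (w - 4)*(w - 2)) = w^2 - 6*w + 8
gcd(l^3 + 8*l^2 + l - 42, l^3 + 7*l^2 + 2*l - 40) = l - 2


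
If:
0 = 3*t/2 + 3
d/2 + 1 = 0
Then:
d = -2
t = -2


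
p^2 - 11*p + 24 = (p - 8)*(p - 3)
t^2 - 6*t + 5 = (t - 5)*(t - 1)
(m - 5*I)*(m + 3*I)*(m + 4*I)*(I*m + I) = I*m^4 - 2*m^3 + I*m^3 - 2*m^2 + 23*I*m^2 - 60*m + 23*I*m - 60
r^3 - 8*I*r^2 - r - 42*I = (r - 7*I)*(r - 3*I)*(r + 2*I)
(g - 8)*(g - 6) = g^2 - 14*g + 48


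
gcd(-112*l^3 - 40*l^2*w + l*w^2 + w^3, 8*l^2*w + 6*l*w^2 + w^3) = 4*l + w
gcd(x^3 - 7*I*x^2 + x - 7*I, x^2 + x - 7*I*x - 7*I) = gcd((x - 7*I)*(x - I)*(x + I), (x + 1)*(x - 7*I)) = x - 7*I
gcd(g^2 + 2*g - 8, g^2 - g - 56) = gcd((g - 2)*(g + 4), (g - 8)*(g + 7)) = 1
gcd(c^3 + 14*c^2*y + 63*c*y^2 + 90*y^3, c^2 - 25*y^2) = c + 5*y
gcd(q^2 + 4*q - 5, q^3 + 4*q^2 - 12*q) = 1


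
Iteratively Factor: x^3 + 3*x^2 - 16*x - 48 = (x - 4)*(x^2 + 7*x + 12) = (x - 4)*(x + 4)*(x + 3)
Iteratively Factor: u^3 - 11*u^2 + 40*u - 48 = (u - 4)*(u^2 - 7*u + 12) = (u - 4)^2*(u - 3)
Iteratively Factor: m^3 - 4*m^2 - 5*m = (m - 5)*(m^2 + m) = m*(m - 5)*(m + 1)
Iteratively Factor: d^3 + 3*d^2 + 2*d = (d)*(d^2 + 3*d + 2) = d*(d + 2)*(d + 1)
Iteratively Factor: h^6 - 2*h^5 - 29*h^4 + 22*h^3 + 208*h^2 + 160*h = (h - 5)*(h^5 + 3*h^4 - 14*h^3 - 48*h^2 - 32*h) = (h - 5)*(h + 4)*(h^4 - h^3 - 10*h^2 - 8*h) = (h - 5)*(h - 4)*(h + 4)*(h^3 + 3*h^2 + 2*h) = (h - 5)*(h - 4)*(h + 2)*(h + 4)*(h^2 + h) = (h - 5)*(h - 4)*(h + 1)*(h + 2)*(h + 4)*(h)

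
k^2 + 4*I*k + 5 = (k - I)*(k + 5*I)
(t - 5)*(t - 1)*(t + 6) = t^3 - 31*t + 30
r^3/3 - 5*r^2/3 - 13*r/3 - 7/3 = (r/3 + 1/3)*(r - 7)*(r + 1)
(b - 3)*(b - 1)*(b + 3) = b^3 - b^2 - 9*b + 9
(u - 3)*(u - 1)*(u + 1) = u^3 - 3*u^2 - u + 3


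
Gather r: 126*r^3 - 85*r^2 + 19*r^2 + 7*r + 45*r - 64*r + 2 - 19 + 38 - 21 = 126*r^3 - 66*r^2 - 12*r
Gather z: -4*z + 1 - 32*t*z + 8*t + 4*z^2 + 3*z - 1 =8*t + 4*z^2 + z*(-32*t - 1)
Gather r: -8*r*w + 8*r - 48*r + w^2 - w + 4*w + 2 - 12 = r*(-8*w - 40) + w^2 + 3*w - 10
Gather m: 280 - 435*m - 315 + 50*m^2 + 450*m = 50*m^2 + 15*m - 35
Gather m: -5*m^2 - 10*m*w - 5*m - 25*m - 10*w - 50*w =-5*m^2 + m*(-10*w - 30) - 60*w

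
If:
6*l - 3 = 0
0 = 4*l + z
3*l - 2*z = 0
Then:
No Solution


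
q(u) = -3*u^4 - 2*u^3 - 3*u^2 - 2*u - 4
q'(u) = -12*u^3 - 6*u^2 - 6*u - 2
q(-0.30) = -3.64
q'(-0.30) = -0.42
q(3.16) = -402.52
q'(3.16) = -459.53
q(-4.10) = -756.12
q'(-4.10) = 748.79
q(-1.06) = -6.66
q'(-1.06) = 11.91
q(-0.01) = -3.98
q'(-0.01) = -1.94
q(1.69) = -50.07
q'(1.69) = -87.20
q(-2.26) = -69.98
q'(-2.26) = 119.43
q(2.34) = -140.68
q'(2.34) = -202.65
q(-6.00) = -3556.00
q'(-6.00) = 2410.00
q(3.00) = -334.00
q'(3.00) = -398.00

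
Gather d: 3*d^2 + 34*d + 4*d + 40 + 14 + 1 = 3*d^2 + 38*d + 55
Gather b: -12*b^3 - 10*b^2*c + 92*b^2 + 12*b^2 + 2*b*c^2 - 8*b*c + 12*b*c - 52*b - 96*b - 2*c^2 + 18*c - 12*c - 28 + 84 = -12*b^3 + b^2*(104 - 10*c) + b*(2*c^2 + 4*c - 148) - 2*c^2 + 6*c + 56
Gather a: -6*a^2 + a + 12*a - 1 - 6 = -6*a^2 + 13*a - 7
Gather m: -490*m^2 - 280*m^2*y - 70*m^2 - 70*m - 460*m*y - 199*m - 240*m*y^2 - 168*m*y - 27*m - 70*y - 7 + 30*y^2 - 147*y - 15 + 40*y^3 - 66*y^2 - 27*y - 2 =m^2*(-280*y - 560) + m*(-240*y^2 - 628*y - 296) + 40*y^3 - 36*y^2 - 244*y - 24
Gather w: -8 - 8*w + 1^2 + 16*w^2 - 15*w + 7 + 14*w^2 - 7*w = 30*w^2 - 30*w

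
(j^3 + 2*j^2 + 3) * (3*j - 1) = 3*j^4 + 5*j^3 - 2*j^2 + 9*j - 3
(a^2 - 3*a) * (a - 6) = a^3 - 9*a^2 + 18*a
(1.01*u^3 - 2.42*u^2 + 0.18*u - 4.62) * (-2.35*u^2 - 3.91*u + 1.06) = -2.3735*u^5 + 1.7379*u^4 + 10.1098*u^3 + 7.588*u^2 + 18.255*u - 4.8972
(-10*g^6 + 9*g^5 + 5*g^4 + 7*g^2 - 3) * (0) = 0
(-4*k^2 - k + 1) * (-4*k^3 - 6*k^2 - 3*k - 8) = 16*k^5 + 28*k^4 + 14*k^3 + 29*k^2 + 5*k - 8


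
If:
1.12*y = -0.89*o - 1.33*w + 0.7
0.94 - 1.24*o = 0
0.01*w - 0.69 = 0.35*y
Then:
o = 0.76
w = 1.64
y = -1.92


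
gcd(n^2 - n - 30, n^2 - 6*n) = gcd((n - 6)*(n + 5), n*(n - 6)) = n - 6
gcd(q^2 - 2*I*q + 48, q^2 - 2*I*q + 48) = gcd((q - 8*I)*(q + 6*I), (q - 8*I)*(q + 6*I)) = q^2 - 2*I*q + 48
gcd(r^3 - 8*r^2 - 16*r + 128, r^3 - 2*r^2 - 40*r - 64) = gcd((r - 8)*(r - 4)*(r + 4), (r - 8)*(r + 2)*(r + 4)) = r^2 - 4*r - 32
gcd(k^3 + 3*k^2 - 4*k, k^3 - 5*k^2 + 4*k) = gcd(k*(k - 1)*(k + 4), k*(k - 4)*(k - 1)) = k^2 - k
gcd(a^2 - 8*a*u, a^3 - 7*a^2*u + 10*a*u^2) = a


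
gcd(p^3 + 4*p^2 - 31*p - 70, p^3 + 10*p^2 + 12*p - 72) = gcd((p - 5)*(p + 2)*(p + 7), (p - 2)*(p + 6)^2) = 1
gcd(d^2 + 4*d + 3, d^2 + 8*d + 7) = d + 1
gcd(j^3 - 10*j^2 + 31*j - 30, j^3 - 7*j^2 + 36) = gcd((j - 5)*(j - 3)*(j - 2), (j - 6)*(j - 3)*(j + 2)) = j - 3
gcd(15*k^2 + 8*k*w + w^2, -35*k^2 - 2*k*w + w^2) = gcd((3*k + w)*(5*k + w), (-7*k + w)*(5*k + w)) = 5*k + w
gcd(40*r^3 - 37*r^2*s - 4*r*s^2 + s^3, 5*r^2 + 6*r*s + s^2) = 5*r + s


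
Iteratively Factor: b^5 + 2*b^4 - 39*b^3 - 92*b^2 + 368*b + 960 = (b + 4)*(b^4 - 2*b^3 - 31*b^2 + 32*b + 240) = (b + 4)^2*(b^3 - 6*b^2 - 7*b + 60) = (b - 5)*(b + 4)^2*(b^2 - b - 12) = (b - 5)*(b - 4)*(b + 4)^2*(b + 3)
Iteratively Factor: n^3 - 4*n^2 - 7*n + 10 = (n + 2)*(n^2 - 6*n + 5) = (n - 1)*(n + 2)*(n - 5)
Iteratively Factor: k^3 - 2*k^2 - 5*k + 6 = (k - 3)*(k^2 + k - 2) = (k - 3)*(k + 2)*(k - 1)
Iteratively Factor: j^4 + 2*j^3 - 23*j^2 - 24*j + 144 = (j - 3)*(j^3 + 5*j^2 - 8*j - 48) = (j - 3)*(j + 4)*(j^2 + j - 12) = (j - 3)*(j + 4)^2*(j - 3)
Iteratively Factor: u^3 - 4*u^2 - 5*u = (u)*(u^2 - 4*u - 5) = u*(u - 5)*(u + 1)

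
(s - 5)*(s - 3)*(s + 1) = s^3 - 7*s^2 + 7*s + 15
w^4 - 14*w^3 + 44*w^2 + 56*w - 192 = (w - 8)*(w - 6)*(w - 2)*(w + 2)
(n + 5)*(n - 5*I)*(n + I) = n^3 + 5*n^2 - 4*I*n^2 + 5*n - 20*I*n + 25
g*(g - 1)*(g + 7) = g^3 + 6*g^2 - 7*g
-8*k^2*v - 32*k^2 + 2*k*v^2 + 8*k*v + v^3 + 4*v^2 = (-2*k + v)*(4*k + v)*(v + 4)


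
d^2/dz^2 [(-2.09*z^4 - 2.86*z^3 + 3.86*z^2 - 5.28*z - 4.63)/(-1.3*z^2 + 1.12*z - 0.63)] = (7.0642*z^6 - 18.25824*z^5 + 26.000436*z^4 - 14.498696*z^3 + 63.762396*z^2 - 59.582796*z + 8.418872)/(2.197*z^6 - 5.6784*z^5 + 8.08626*z^4 - 6.908608*z^3 + 3.918726*z^2 - 1.333584*z + 0.250047)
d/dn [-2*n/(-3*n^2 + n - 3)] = 6*(1 - n^2)/(9*n^4 - 6*n^3 + 19*n^2 - 6*n + 9)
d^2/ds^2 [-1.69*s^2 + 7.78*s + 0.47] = -3.38000000000000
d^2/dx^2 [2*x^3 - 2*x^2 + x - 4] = 12*x - 4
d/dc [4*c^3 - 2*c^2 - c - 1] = 12*c^2 - 4*c - 1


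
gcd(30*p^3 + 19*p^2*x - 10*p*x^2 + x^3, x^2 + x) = 1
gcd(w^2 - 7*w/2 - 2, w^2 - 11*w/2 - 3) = w + 1/2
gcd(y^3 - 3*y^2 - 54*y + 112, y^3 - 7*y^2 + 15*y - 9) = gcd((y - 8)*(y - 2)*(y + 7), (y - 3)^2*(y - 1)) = 1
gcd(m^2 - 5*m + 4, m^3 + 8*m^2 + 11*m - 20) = m - 1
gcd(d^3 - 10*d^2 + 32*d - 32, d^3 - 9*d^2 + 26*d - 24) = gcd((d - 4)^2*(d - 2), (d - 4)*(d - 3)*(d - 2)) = d^2 - 6*d + 8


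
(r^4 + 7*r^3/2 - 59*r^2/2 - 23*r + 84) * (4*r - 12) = 4*r^5 + 2*r^4 - 160*r^3 + 262*r^2 + 612*r - 1008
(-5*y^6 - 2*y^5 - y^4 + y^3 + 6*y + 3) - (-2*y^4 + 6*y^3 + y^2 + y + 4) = -5*y^6 - 2*y^5 + y^4 - 5*y^3 - y^2 + 5*y - 1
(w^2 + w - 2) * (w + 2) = w^3 + 3*w^2 - 4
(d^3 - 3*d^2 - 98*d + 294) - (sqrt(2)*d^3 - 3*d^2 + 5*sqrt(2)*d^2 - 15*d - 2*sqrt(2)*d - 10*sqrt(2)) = -sqrt(2)*d^3 + d^3 - 5*sqrt(2)*d^2 - 83*d + 2*sqrt(2)*d + 10*sqrt(2) + 294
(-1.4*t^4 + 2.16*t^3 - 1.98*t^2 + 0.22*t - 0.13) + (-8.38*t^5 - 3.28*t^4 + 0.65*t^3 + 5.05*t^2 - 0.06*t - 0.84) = -8.38*t^5 - 4.68*t^4 + 2.81*t^3 + 3.07*t^2 + 0.16*t - 0.97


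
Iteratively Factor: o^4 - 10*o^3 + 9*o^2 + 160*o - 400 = (o - 5)*(o^3 - 5*o^2 - 16*o + 80) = (o - 5)*(o + 4)*(o^2 - 9*o + 20) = (o - 5)*(o - 4)*(o + 4)*(o - 5)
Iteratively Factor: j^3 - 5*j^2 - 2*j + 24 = (j - 4)*(j^2 - j - 6) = (j - 4)*(j - 3)*(j + 2)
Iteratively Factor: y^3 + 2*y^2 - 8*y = (y + 4)*(y^2 - 2*y) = y*(y + 4)*(y - 2)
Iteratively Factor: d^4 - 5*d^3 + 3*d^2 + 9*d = (d - 3)*(d^3 - 2*d^2 - 3*d) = (d - 3)^2*(d^2 + d) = (d - 3)^2*(d + 1)*(d)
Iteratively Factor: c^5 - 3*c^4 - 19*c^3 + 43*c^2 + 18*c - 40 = (c + 1)*(c^4 - 4*c^3 - 15*c^2 + 58*c - 40) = (c + 1)*(c + 4)*(c^3 - 8*c^2 + 17*c - 10) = (c - 5)*(c + 1)*(c + 4)*(c^2 - 3*c + 2) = (c - 5)*(c - 1)*(c + 1)*(c + 4)*(c - 2)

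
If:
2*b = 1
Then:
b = 1/2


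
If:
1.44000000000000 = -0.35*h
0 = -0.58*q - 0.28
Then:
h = -4.11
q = -0.48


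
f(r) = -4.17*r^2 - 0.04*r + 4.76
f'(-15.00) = 125.06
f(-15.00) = -932.89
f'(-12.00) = 100.04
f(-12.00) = -595.24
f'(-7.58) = 63.18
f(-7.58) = -234.53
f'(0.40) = -3.38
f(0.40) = 4.08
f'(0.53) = -4.46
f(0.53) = 3.57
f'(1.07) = -8.96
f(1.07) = -0.06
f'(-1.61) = 13.39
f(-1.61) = -5.98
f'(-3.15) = 26.23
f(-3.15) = -36.49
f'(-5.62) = 46.83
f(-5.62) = -126.72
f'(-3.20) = 26.65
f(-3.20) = -37.81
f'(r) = -8.34*r - 0.04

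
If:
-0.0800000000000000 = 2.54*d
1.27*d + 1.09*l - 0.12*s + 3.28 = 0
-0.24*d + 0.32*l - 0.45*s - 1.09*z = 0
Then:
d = -0.03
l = -0.289316522893165*z - 3.22294384734755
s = -2.62795841627958*z - 2.27507328007357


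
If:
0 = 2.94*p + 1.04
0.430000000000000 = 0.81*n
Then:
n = 0.53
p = -0.35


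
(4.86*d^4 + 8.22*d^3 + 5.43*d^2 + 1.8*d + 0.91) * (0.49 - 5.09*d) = -24.7374*d^5 - 39.4584*d^4 - 23.6109*d^3 - 6.5013*d^2 - 3.7499*d + 0.4459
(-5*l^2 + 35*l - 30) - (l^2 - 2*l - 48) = -6*l^2 + 37*l + 18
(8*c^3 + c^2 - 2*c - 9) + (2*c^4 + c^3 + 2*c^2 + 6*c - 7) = 2*c^4 + 9*c^3 + 3*c^2 + 4*c - 16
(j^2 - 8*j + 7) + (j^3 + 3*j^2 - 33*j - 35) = j^3 + 4*j^2 - 41*j - 28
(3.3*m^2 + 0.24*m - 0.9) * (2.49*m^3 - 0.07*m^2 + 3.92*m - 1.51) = 8.217*m^5 + 0.3666*m^4 + 10.6782*m^3 - 3.9792*m^2 - 3.8904*m + 1.359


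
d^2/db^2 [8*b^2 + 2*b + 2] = 16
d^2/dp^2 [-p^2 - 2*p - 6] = -2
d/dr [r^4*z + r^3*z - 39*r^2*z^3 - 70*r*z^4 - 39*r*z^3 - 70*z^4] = z*(4*r^3 + 3*r^2 - 78*r*z^2 - 70*z^3 - 39*z^2)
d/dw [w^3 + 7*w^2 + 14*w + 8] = 3*w^2 + 14*w + 14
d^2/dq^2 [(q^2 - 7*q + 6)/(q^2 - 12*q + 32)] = 2*(5*q^3 - 78*q^2 + 456*q - 992)/(q^6 - 36*q^5 + 528*q^4 - 4032*q^3 + 16896*q^2 - 36864*q + 32768)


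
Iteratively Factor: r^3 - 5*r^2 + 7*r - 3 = (r - 1)*(r^2 - 4*r + 3) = (r - 1)^2*(r - 3)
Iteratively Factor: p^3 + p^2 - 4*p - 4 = (p - 2)*(p^2 + 3*p + 2) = (p - 2)*(p + 1)*(p + 2)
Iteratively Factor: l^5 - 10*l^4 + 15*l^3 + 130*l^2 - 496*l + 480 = (l - 4)*(l^4 - 6*l^3 - 9*l^2 + 94*l - 120) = (l - 5)*(l - 4)*(l^3 - l^2 - 14*l + 24) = (l - 5)*(l - 4)*(l + 4)*(l^2 - 5*l + 6) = (l - 5)*(l - 4)*(l - 3)*(l + 4)*(l - 2)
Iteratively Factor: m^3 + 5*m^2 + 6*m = (m)*(m^2 + 5*m + 6) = m*(m + 2)*(m + 3)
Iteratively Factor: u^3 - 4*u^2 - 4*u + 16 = (u - 4)*(u^2 - 4) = (u - 4)*(u + 2)*(u - 2)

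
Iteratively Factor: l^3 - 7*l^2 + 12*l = (l - 4)*(l^2 - 3*l) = (l - 4)*(l - 3)*(l)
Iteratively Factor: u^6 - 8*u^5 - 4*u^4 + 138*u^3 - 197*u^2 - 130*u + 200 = (u + 4)*(u^5 - 12*u^4 + 44*u^3 - 38*u^2 - 45*u + 50) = (u - 5)*(u + 4)*(u^4 - 7*u^3 + 9*u^2 + 7*u - 10) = (u - 5)*(u - 2)*(u + 4)*(u^3 - 5*u^2 - u + 5) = (u - 5)^2*(u - 2)*(u + 4)*(u^2 - 1) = (u - 5)^2*(u - 2)*(u - 1)*(u + 4)*(u + 1)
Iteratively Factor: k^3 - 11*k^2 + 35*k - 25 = (k - 5)*(k^2 - 6*k + 5) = (k - 5)^2*(k - 1)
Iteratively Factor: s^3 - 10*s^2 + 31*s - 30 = (s - 2)*(s^2 - 8*s + 15) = (s - 5)*(s - 2)*(s - 3)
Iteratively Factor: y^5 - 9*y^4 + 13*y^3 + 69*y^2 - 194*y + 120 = (y - 1)*(y^4 - 8*y^3 + 5*y^2 + 74*y - 120) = (y - 1)*(y + 3)*(y^3 - 11*y^2 + 38*y - 40) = (y - 4)*(y - 1)*(y + 3)*(y^2 - 7*y + 10) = (y - 4)*(y - 2)*(y - 1)*(y + 3)*(y - 5)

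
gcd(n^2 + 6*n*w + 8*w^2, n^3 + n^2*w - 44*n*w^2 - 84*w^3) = n + 2*w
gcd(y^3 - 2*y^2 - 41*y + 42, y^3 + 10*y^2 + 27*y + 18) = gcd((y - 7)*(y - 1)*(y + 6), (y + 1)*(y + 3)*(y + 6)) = y + 6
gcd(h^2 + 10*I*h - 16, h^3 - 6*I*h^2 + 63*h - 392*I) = h + 8*I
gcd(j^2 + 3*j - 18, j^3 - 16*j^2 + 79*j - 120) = j - 3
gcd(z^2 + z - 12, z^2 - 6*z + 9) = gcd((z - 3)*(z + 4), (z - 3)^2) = z - 3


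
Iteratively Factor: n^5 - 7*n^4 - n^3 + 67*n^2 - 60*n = (n - 1)*(n^4 - 6*n^3 - 7*n^2 + 60*n) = (n - 4)*(n - 1)*(n^3 - 2*n^2 - 15*n) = (n - 5)*(n - 4)*(n - 1)*(n^2 + 3*n) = (n - 5)*(n - 4)*(n - 1)*(n + 3)*(n)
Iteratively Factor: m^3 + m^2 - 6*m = (m + 3)*(m^2 - 2*m) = m*(m + 3)*(m - 2)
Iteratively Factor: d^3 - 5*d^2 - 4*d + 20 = (d - 5)*(d^2 - 4) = (d - 5)*(d + 2)*(d - 2)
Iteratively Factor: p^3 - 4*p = (p)*(p^2 - 4) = p*(p - 2)*(p + 2)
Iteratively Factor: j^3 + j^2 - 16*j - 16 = (j + 1)*(j^2 - 16) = (j - 4)*(j + 1)*(j + 4)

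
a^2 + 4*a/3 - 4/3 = (a - 2/3)*(a + 2)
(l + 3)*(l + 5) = l^2 + 8*l + 15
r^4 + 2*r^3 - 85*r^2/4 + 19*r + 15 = (r - 5/2)*(r - 2)*(r + 1/2)*(r + 6)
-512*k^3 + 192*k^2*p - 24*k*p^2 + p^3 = (-8*k + p)^3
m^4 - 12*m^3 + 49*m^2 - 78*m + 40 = (m - 5)*(m - 4)*(m - 2)*(m - 1)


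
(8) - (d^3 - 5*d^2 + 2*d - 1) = -d^3 + 5*d^2 - 2*d + 9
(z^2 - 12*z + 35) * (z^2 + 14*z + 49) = z^4 + 2*z^3 - 84*z^2 - 98*z + 1715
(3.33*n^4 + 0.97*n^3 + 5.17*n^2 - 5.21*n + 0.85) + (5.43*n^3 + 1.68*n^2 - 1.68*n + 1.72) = 3.33*n^4 + 6.4*n^3 + 6.85*n^2 - 6.89*n + 2.57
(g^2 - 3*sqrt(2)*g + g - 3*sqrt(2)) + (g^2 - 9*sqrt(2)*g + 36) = 2*g^2 - 12*sqrt(2)*g + g - 3*sqrt(2) + 36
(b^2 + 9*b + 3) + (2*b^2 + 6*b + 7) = 3*b^2 + 15*b + 10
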